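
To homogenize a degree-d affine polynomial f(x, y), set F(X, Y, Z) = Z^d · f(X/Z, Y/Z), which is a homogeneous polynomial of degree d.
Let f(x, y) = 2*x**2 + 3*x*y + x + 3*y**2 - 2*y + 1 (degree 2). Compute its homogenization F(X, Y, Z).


F(X, Y, Z) = 2*X**2 + 3*X*Y + X*Z + 3*Y**2 - 2*Y*Z + Z**2

deg(f) = 2.
Substitute x = X/Z, y = Y/Z into f, then multiply by Z^2.
  monomial 2·x^2·y^0 ↦ 2·X^2·Y^0·Z^0.
  monomial 3·x^1·y^1 ↦ 3·X^1·Y^1·Z^0.
  monomial 1·x^1·y^0 ↦ 1·X^1·Y^0·Z^1.
  monomial 3·x^0·y^2 ↦ 3·X^0·Y^2·Z^0.
  monomial -2·x^0·y^1 ↦ -2·X^0·Y^1·Z^1.
  monomial 1·x^0·y^0 ↦ 1·X^0·Y^0·Z^2.
Collecting: F(X, Y, Z) = 2*X**2 + 3*X*Y + X*Z + 3*Y**2 - 2*Y*Z + Z**2.


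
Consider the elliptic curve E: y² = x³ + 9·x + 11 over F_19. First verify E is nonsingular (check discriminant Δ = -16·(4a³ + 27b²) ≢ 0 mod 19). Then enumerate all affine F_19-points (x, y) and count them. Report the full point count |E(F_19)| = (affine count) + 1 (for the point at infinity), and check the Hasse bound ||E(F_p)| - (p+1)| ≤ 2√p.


Affine points = {(0, 7), (0, 12), (4, 4), (4, 15), (8, 5), (8, 14), (9, 2), (9, 17), (11, 4), (11, 15), (12, 2), (12, 17), (13, 8), (13, 11), (15, 5), (15, 14), (17, 2), (17, 17), (18, 1), (18, 18)}; affine count = 20; |E(F_19)| = 21.

Discriminant check: Δ ∝ 4a³ + 27b² = 4·9³ + 27·11² = 4·729 + 27·121 ≡ 8 (mod 19). Nonzero ⇒ E is nonsingular.
For each x ∈ F_19, compute rhs = x³ + 9·x + 11 mod 19, then count y ∈ F_19 with y² ≡ rhs.
  x = 0: rhs = 11, matching y values: 7, 12 (2 points).
  x = 1: rhs = 2, matching y values: none (0 points).
  x = 2: rhs = 18, matching y values: none (0 points).
  x = 3: rhs = 8, matching y values: none (0 points).
  x = 4: rhs = 16, matching y values: 4, 15 (2 points).
  x = 5: rhs = 10, matching y values: none (0 points).
  x = 6: rhs = 15, matching y values: none (0 points).
  x = 7: rhs = 18, matching y values: none (0 points).
  x = 8: rhs = 6, matching y values: 5, 14 (2 points).
  x = 9: rhs = 4, matching y values: 2, 17 (2 points).
  x = 10: rhs = 18, matching y values: none (0 points).
  x = 11: rhs = 16, matching y values: 4, 15 (2 points).
  x = 12: rhs = 4, matching y values: 2, 17 (2 points).
  x = 13: rhs = 7, matching y values: 8, 11 (2 points).
  x = 14: rhs = 12, matching y values: none (0 points).
  x = 15: rhs = 6, matching y values: 5, 14 (2 points).
  x = 16: rhs = 14, matching y values: none (0 points).
  x = 17: rhs = 4, matching y values: 2, 17 (2 points).
  x = 18: rhs = 1, matching y values: 1, 18 (2 points).
Total affine count: 20.
Full point count |E(F_19)| = 20 + 1 = 21.
Hasse bound: |21 − (19+1)| = |1| = 1 ≤ 2√19 ≈ 8.7178 ✓.


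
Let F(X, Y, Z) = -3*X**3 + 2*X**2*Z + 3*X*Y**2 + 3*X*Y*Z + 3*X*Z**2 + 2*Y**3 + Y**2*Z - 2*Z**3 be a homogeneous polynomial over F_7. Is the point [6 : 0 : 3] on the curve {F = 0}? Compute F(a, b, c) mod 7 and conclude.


F(6,0,3) ≡ 5 (mod 7); P is NOT on the curve.

Evaluate F(6, 0, 3) term-by-term (mod 7).
  -3*X**3 ↦ -3·216·1·1 = -648
  2*X**2*Z ↦ 2·36·1·3 = 216
  3*X*Y**2 ↦ 3·6·0·1 = 0
  3*X*Y*Z ↦ 3·6·0·3 = 0
  3*X*Z**2 ↦ 3·6·1·9 = 162
  2*Y**3 ↦ 2·1·0·1 = 0
  Y**2*Z ↦ 1·1·0·3 = 0
  -2*Z**3 ↦ -2·1·1·27 = -54
Sum: F(6, 0, 3) = (-648) + (216) + (0) + (0) + (162) + (0) + (0) + (-54) = -324.
Reducing mod 7: -324 ≡ 5 (mod 7).
Since F(a, b, c) ≡ 5 ≠ 0 (mod 7), P does NOT lie on the curve.


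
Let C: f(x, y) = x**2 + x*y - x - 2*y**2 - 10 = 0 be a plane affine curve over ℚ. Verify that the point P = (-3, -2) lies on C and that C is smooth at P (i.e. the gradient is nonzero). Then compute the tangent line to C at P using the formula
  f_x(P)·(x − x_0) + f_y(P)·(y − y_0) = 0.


Tangent line at P: -9*x + 5*y - 17 = 0.

Step 1: f(-3, -2) = 0, so P lies on C.
Step 2: partial derivatives
  f_x(x, y) = 2*x + y - 1, f_y(x, y) = x - 4*y.
  f_x(P) = -9, f_y(P) = 5 (gradient nonzero, so P is smooth).
Step 3: tangent line at P: -9·(x − -3) + 5·(y − -2) = 0.
Expanding: -9*x + 5*y - 17 = 0.


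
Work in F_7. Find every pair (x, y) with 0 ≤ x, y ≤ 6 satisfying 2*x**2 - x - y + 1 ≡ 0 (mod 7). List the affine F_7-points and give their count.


Affine F_7-points: {(0, 1), (1, 2), (2, 0), (3, 2), (4, 1), (5, 4), (6, 4)}; count = 7.

For each of the 49 pairs (x, y) ∈ F_7², evaluate f(x, y) mod 7. Record the zeros.
  x = 0: [0↦1, 1↦0, 2↦6, 3↦5, 4↦4, 5↦3, 6↦2]  zeros at y ∈ {1}
  x = 1: [0↦2, 1↦1, 2↦0, 3↦6, 4↦5, 5↦4, 6↦3]  zeros at y ∈ {2}
  x = 2: [0↦0, 1↦6, 2↦5, 3↦4, 4↦3, 5↦2, 6↦1]  zeros at y ∈ {0}
  x = 3: [0↦2, 1↦1, 2↦0, 3↦6, 4↦5, 5↦4, 6↦3]  zeros at y ∈ {2}
  x = 4: [0↦1, 1↦0, 2↦6, 3↦5, 4↦4, 5↦3, 6↦2]  zeros at y ∈ {1}
  x = 5: [0↦4, 1↦3, 2↦2, 3↦1, 4↦0, 5↦6, 6↦5]  zeros at y ∈ {4}
  x = 6: [0↦4, 1↦3, 2↦2, 3↦1, 4↦0, 5↦6, 6↦5]  zeros at y ∈ {4}
Collecting zeros: affine points = {(0, 1), (1, 2), (2, 0), (3, 2), (4, 1), (5, 4), (6, 4)}.
Total count |C(F_7)_aff| = 7.


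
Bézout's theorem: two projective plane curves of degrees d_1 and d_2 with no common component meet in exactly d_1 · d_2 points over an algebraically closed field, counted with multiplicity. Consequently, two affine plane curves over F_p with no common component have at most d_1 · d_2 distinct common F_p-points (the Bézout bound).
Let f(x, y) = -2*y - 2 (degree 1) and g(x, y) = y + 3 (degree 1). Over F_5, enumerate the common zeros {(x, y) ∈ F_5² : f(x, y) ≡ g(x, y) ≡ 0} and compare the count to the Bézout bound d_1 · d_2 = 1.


Common zeros: ∅; count = 0; Bézout bound = 1.

deg(f) = 1, deg(g) = 1, so Bézout bound = 1.
Scan x ∈ F_5. For each x, list the y ∈ F_5 with f(x, y) ≡ 0 and those with g(x, y) ≡ 0 (mod 5); the common zeros in that column are the intersection.
  x = 0: f ≡ 0 at y ∈ {4}; g ≡ 0 at y ∈ {2}; common: ∅.
  x = 1: f ≡ 0 at y ∈ {4}; g ≡ 0 at y ∈ {2}; common: ∅.
  x = 2: f ≡ 0 at y ∈ {4}; g ≡ 0 at y ∈ {2}; common: ∅.
  x = 3: f ≡ 0 at y ∈ {4}; g ≡ 0 at y ∈ {2}; common: ∅.
  x = 4: f ≡ 0 at y ∈ {4}; g ≡ 0 at y ∈ {2}; common: ∅.
Collecting: common zeros = ∅, so the count is 0.
Comparison with the Bézout bound: 0 ≤ 1 = deg(f)·deg(g), as expected for curves with no common component (the affine F_5-count falls short of the bound because intersections may lie at infinity, over extension fields, or carry multiplicity).


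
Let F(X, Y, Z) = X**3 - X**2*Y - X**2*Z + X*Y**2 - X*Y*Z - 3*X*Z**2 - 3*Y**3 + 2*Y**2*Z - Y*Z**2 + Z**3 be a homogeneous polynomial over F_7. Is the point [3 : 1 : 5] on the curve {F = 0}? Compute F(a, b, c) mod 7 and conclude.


F(3,1,5) ≡ 4 (mod 7); P is NOT on the curve.

Evaluate F(3, 1, 5) term-by-term (mod 7).
  X**3 ↦ 1·27·1·1 = 27
  -X**2*Y ↦ -1·9·1·1 = -9
  -X**2*Z ↦ -1·9·1·5 = -45
  X*Y**2 ↦ 1·3·1·1 = 3
  -X*Y*Z ↦ -1·3·1·5 = -15
  -3*X*Z**2 ↦ -3·3·1·25 = -225
  -3*Y**3 ↦ -3·1·1·1 = -3
  2*Y**2*Z ↦ 2·1·1·5 = 10
  -Y*Z**2 ↦ -1·1·1·25 = -25
  Z**3 ↦ 1·1·1·125 = 125
Sum: F(3, 1, 5) = (27) + (-9) + (-45) + (3) + (-15) + (-225) + (-3) + (10) + (-25) + (125) = -157.
Reducing mod 7: -157 ≡ 4 (mod 7).
Since F(a, b, c) ≡ 4 ≠ 0 (mod 7), P does NOT lie on the curve.


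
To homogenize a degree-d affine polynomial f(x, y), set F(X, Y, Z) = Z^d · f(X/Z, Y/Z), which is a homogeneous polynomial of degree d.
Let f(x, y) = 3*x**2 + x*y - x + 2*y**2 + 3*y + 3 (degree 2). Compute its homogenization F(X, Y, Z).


F(X, Y, Z) = 3*X**2 + X*Y - X*Z + 2*Y**2 + 3*Y*Z + 3*Z**2

deg(f) = 2.
Substitute x = X/Z, y = Y/Z into f, then multiply by Z^2.
  monomial 3·x^2·y^0 ↦ 3·X^2·Y^0·Z^0.
  monomial 1·x^1·y^1 ↦ 1·X^1·Y^1·Z^0.
  monomial -1·x^1·y^0 ↦ -1·X^1·Y^0·Z^1.
  monomial 2·x^0·y^2 ↦ 2·X^0·Y^2·Z^0.
  monomial 3·x^0·y^1 ↦ 3·X^0·Y^1·Z^1.
  monomial 3·x^0·y^0 ↦ 3·X^0·Y^0·Z^2.
Collecting: F(X, Y, Z) = 3*X**2 + X*Y - X*Z + 2*Y**2 + 3*Y*Z + 3*Z**2.


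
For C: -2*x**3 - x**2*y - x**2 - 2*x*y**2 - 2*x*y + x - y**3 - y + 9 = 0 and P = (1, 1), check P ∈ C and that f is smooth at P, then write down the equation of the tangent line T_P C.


Tangent line at P: -13*x - 11*y + 24 = 0.

Step 1: f(1, 1) = 0, so P lies on C.
Step 2: partial derivatives
  f_x(x, y) = -6*x**2 - 2*x*y - 2*x - 2*y**2 - 2*y + 1, f_y(x, y) = -x**2 - 4*x*y - 2*x - 3*y**2 - 1.
  f_x(P) = -13, f_y(P) = -11 (gradient nonzero, so P is smooth).
Step 3: tangent line at P: -13·(x − 1) + -11·(y − 1) = 0.
Expanding: -13*x - 11*y + 24 = 0.


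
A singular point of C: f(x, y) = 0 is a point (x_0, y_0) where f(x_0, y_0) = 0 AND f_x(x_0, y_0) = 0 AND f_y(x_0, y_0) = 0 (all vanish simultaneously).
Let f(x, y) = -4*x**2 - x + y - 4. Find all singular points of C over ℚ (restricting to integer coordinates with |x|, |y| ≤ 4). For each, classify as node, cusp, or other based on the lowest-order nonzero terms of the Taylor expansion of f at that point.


No singular points in the scanned grid; C is smooth there.

Compute partial derivatives:
  f_x = -8*x - 1.
  f_y = 1.
f_y = 1 is a nonzero constant, so f_y never vanishes: no point (x, y) can satisfy f = f_x = f_y = 0. In particular no (x, y) ∈ {−4, ..., 4}² is singular; the curve is smooth.


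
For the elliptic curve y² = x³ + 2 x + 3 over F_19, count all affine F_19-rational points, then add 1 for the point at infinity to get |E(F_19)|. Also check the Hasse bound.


Affine points = {(1, 5), (1, 14), (3, 6), (3, 13), (5, 9), (5, 10), (9, 3), (9, 16), (10, 4), (10, 15), (11, 8), (11, 11), (12, 8), (12, 11), (14, 1), (14, 18), (15, 8), (15, 11), (18, 0)}; affine count = 19; |E(F_19)| = 20.

Discriminant check: Δ ∝ 4a³ + 27b² = 4·2³ + 27·3² = 4·8 + 27·9 ≡ 9 (mod 19). Nonzero ⇒ E is nonsingular.
For each x ∈ F_19, compute rhs = x³ + 2·x + 3 mod 19, then count y ∈ F_19 with y² ≡ rhs.
  x = 0: rhs = 3, matching y values: none (0 points).
  x = 1: rhs = 6, matching y values: 5, 14 (2 points).
  x = 2: rhs = 15, matching y values: none (0 points).
  x = 3: rhs = 17, matching y values: 6, 13 (2 points).
  x = 4: rhs = 18, matching y values: none (0 points).
  x = 5: rhs = 5, matching y values: 9, 10 (2 points).
  x = 6: rhs = 3, matching y values: none (0 points).
  x = 7: rhs = 18, matching y values: none (0 points).
  x = 8: rhs = 18, matching y values: none (0 points).
  x = 9: rhs = 9, matching y values: 3, 16 (2 points).
  x = 10: rhs = 16, matching y values: 4, 15 (2 points).
  x = 11: rhs = 7, matching y values: 8, 11 (2 points).
  x = 12: rhs = 7, matching y values: 8, 11 (2 points).
  x = 13: rhs = 3, matching y values: none (0 points).
  x = 14: rhs = 1, matching y values: 1, 18 (2 points).
  x = 15: rhs = 7, matching y values: 8, 11 (2 points).
  x = 16: rhs = 8, matching y values: none (0 points).
  x = 17: rhs = 10, matching y values: none (0 points).
  x = 18: rhs = 0, matching y values: 0 (1 points).
Total affine count: 19.
Full point count |E(F_19)| = 19 + 1 = 20.
Hasse bound: |20 − (19+1)| = |0| = 0 ≤ 2√19 ≈ 8.7178 ✓.


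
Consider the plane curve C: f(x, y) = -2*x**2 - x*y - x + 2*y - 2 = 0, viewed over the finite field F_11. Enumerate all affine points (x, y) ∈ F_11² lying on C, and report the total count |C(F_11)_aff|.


Affine F_11-points: {(0, 1), (1, 5), (3, 10), (4, 3), (5, 3), (6, 2), (7, 5), (8, 10), (9, 2), (10, 1)}; count = 10.

For each of the 121 pairs (x, y) ∈ F_11², evaluate f(x, y) mod 11. Record the zeros.
  x = 0: [0↦9, 1↦0, 2↦2, 3↦4, 4↦6, 5↦8, 6↦10, 7↦1, 8↦3, 9↦5, 10↦7]  zeros at y ∈ {1}
  x = 1: [0↦6, 1↦7, 2↦8, 3↦9, 4↦10, 5↦0, 6↦1, 7↦2, 8↦3, 9↦4, 10↦5]  zeros at y ∈ {5}
  x = 2: [0↦10, 1↦10, 2↦10, 3↦10, 4↦10, 5↦10, 6↦10, 7↦10, 8↦10, 9↦10, 10↦10]  zeros at y ∈ ∅
  x = 3: [0↦10, 1↦9, 2↦8, 3↦7, 4↦6, 5↦5, 6↦4, 7↦3, 8↦2, 9↦1, 10↦0]  zeros at y ∈ {10}
  x = 4: [0↦6, 1↦4, 2↦2, 3↦0, 4↦9, 5↦7, 6↦5, 7↦3, 8↦1, 9↦10, 10↦8]  zeros at y ∈ {3}
  x = 5: [0↦9, 1↦6, 2↦3, 3↦0, 4↦8, 5↦5, 6↦2, 7↦10, 8↦7, 9↦4, 10↦1]  zeros at y ∈ {3}
  x = 6: [0↦8, 1↦4, 2↦0, 3↦7, 4↦3, 5↦10, 6↦6, 7↦2, 8↦9, 9↦5, 10↦1]  zeros at y ∈ {2}
  x = 7: [0↦3, 1↦9, 2↦4, 3↦10, 4↦5, 5↦0, 6↦6, 7↦1, 8↦7, 9↦2, 10↦8]  zeros at y ∈ {5}
  x = 8: [0↦5, 1↦10, 2↦4, 3↦9, 4↦3, 5↦8, 6↦2, 7↦7, 8↦1, 9↦6, 10↦0]  zeros at y ∈ {10}
  x = 9: [0↦3, 1↦7, 2↦0, 3↦4, 4↦8, 5↦1, 6↦5, 7↦9, 8↦2, 9↦6, 10↦10]  zeros at y ∈ {2}
  x = 10: [0↦8, 1↦0, 2↦3, 3↦6, 4↦9, 5↦1, 6↦4, 7↦7, 8↦10, 9↦2, 10↦5]  zeros at y ∈ {1}
Collecting zeros: affine points = {(0, 1), (1, 5), (3, 10), (4, 3), (5, 3), (6, 2), (7, 5), (8, 10), (9, 2), (10, 1)}.
Total count |C(F_11)_aff| = 10.


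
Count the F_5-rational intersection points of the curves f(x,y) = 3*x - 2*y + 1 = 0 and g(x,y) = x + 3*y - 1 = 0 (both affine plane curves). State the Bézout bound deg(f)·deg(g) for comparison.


Common zeros: {(4, 4)}; count = 1; Bézout bound = 1.

deg(f) = 1, deg(g) = 1, so Bézout bound = 1.
Scan x ∈ F_5. For each x, list the y ∈ F_5 with f(x, y) ≡ 0 and those with g(x, y) ≡ 0 (mod 5); the common zeros in that column are the intersection.
  x = 0: f ≡ 0 at y ∈ {3}; g ≡ 0 at y ∈ {2}; common: ∅.
  x = 1: f ≡ 0 at y ∈ {2}; g ≡ 0 at y ∈ {0}; common: ∅.
  x = 2: f ≡ 0 at y ∈ {1}; g ≡ 0 at y ∈ {3}; common: ∅.
  x = 3: f ≡ 0 at y ∈ {0}; g ≡ 0 at y ∈ {1}; common: ∅.
  x = 4: f ≡ 0 at y ∈ {4}; g ≡ 0 at y ∈ {4}; common: {4}.
Collecting: common zeros = {(4, 4)}, so the count is 1.
Comparison with the Bézout bound: 1 ≤ 1 = deg(f)·deg(g), as expected for curves with no common component (the bound is attained).


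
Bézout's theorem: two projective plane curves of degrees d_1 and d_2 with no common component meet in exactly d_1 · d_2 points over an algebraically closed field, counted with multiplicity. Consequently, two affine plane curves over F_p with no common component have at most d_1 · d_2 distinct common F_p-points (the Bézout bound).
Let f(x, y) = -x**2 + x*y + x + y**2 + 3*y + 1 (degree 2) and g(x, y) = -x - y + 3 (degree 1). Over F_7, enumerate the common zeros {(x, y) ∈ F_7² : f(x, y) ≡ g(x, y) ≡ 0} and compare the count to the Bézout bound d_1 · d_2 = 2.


Common zeros: ∅; count = 0; Bézout bound = 2.

deg(f) = 2, deg(g) = 1, so Bézout bound = 2.
Scan x ∈ F_7. For each x, list the y ∈ F_7 with f(x, y) ≡ 0 and those with g(x, y) ≡ 0 (mod 7); the common zeros in that column are the intersection.
  x = 0: f ≡ 0 at y ∈ ∅; g ≡ 0 at y ∈ {3}; common: ∅.
  x = 1: f ≡ 0 at y ∈ ∅; g ≡ 0 at y ∈ {2}; common: ∅.
  x = 2: f ≡ 0 at y ∈ {4, 5}; g ≡ 0 at y ∈ {1}; common: ∅.
  x = 3: f ≡ 0 at y ∈ {4}; g ≡ 0 at y ∈ {0}; common: ∅.
  x = 4: f ≡ 0 at y ∈ {2, 5}; g ≡ 0 at y ∈ {6}; common: ∅.
  x = 5: f ≡ 0 at y ∈ {3}; g ≡ 0 at y ∈ {5}; common: ∅.
  x = 6: f ≡ 0 at y ∈ {2, 3}; g ≡ 0 at y ∈ {4}; common: ∅.
Collecting: common zeros = ∅, so the count is 0.
Comparison with the Bézout bound: 0 ≤ 2 = deg(f)·deg(g), as expected for curves with no common component (the affine F_7-count falls short of the bound because intersections may lie at infinity, over extension fields, or carry multiplicity).


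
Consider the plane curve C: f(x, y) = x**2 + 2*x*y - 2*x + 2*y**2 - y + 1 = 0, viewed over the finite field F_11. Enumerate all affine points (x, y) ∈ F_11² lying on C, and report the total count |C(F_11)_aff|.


Affine F_11-points: {(0, 8), (0, 9), (1, 0), (1, 5), (2, 5), (2, 10), (3, 1), (3, 2), (6, 2), (6, 9), (8, 1), (8, 8)}; count = 12.

For each of the 121 pairs (x, y) ∈ F_11², evaluate f(x, y) mod 11. Record the zeros.
  x = 0: [0↦1, 1↦2, 2↦7, 3↦5, 4↦7, 5↦2, 6↦1, 7↦4, 8↦0, 9↦0, 10↦4]  zeros at y ∈ {8, 9}
  x = 1: [0↦0, 1↦3, 2↦10, 3↦10, 4↦3, 5↦0, 6↦1, 7↦6, 8↦4, 9↦6, 10↦1]  zeros at y ∈ {0, 5}
  x = 2: [0↦1, 1↦6, 2↦4, 3↦6, 4↦1, 5↦0, 6↦3, 7↦10, 8↦10, 9↦3, 10↦0]  zeros at y ∈ {5, 10}
  x = 3: [0↦4, 1↦0, 2↦0, 3↦4, 4↦1, 5↦2, 6↦7, 7↦5, 8↦7, 9↦2, 10↦1]  zeros at y ∈ {1, 2}
  x = 4: [0↦9, 1↦7, 2↦9, 3↦4, 4↦3, 5↦6, 6↦2, 7↦2, 8↦6, 9↦3, 10↦4]  zeros at y ∈ ∅
  x = 5: [0↦5, 1↦5, 2↦9, 3↦6, 4↦7, 5↦1, 6↦10, 7↦1, 8↦7, 9↦6, 10↦9]  zeros at y ∈ ∅
  x = 6: [0↦3, 1↦5, 2↦0, 3↦10, 4↦2, 5↦9, 6↦9, 7↦2, 8↦10, 9↦0, 10↦5]  zeros at y ∈ {2, 9}
  x = 7: [0↦3, 1↦7, 2↦4, 3↦5, 4↦10, 5↦8, 6↦10, 7↦5, 8↦4, 9↦7, 10↦3]  zeros at y ∈ ∅
  x = 8: [0↦5, 1↦0, 2↦10, 3↦2, 4↦9, 5↦9, 6↦2, 7↦10, 8↦0, 9↦5, 10↦3]  zeros at y ∈ {1, 8}
  x = 9: [0↦9, 1↦6, 2↦7, 3↦1, 4↦10, 5↦1, 6↦7, 7↦6, 8↦9, 9↦5, 10↦5]  zeros at y ∈ ∅
  x = 10: [0↦4, 1↦3, 2↦6, 3↦2, 4↦2, 5↦6, 6↦3, 7↦4, 8↦9, 9↦7, 10↦9]  zeros at y ∈ ∅
Collecting zeros: affine points = {(0, 8), (0, 9), (1, 0), (1, 5), (2, 5), (2, 10), (3, 1), (3, 2), (6, 2), (6, 9), (8, 1), (8, 8)}.
Total count |C(F_11)_aff| = 12.


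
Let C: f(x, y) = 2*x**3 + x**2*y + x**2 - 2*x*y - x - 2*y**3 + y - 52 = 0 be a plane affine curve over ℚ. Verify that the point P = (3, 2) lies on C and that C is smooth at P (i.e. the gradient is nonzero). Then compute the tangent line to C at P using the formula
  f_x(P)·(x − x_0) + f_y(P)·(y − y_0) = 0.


Tangent line at P: 67*x - 20*y - 161 = 0.

Step 1: f(3, 2) = 0, so P lies on C.
Step 2: partial derivatives
  f_x(x, y) = 6*x**2 + 2*x*y + 2*x - 2*y - 1, f_y(x, y) = x**2 - 2*x - 6*y**2 + 1.
  f_x(P) = 67, f_y(P) = -20 (gradient nonzero, so P is smooth).
Step 3: tangent line at P: 67·(x − 3) + -20·(y − 2) = 0.
Expanding: 67*x - 20*y - 161 = 0.


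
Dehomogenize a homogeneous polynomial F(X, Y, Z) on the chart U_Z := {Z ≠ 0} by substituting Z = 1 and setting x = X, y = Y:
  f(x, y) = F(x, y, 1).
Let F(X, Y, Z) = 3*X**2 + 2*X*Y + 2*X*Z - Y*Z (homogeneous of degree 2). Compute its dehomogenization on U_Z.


f(x, y) = 3*x**2 + 2*x*y + 2*x - y

On U_Z we set Z = 1. Each monomial c·X^i·Y^j·Z^k in F becomes c·x^i·y^j·1^k = c·x^i·y^j.
Substituting Z = 1: F(X, Y, 1) = 3*x**2 + 2*x*y + 2*x - y.
Note: deg(f) ≤ deg(F) = 2; strict inequality happens when F is divisible by Z (lost terms).


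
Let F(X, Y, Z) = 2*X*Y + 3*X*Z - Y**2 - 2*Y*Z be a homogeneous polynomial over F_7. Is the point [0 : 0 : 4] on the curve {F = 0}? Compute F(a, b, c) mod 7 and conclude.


F(0,0,4) ≡ 0 (mod 7); P is on the curve.

Evaluate F(0, 0, 4) term-by-term (mod 7).
  2*X*Y ↦ 2·0·0·1 = 0
  3*X*Z ↦ 3·0·1·4 = 0
  -Y**2 ↦ -1·1·0·1 = 0
  -2*Y*Z ↦ -2·1·0·4 = 0
Sum: F(0, 0, 4) = (0) + (0) + (0) + (0) = 0.
Reducing mod 7: 0 ≡ 0 (mod 7).
Since F(a, b, c) ≡ 0 (mod 7), P lies on the curve.


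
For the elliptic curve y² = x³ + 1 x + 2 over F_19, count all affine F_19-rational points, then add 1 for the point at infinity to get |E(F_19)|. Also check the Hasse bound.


Affine points = {(1, 2), (1, 17), (8, 3), (8, 16), (10, 9), (10, 10), (14, 9), (14, 10), (17, 7), (17, 12), (18, 0)}; affine count = 11; |E(F_19)| = 12.

Discriminant check: Δ ∝ 4a³ + 27b² = 4·1³ + 27·2² = 4·1 + 27·4 ≡ 17 (mod 19). Nonzero ⇒ E is nonsingular.
For each x ∈ F_19, compute rhs = x³ + 1·x + 2 mod 19, then count y ∈ F_19 with y² ≡ rhs.
  x = 0: rhs = 2, matching y values: none (0 points).
  x = 1: rhs = 4, matching y values: 2, 17 (2 points).
  x = 2: rhs = 12, matching y values: none (0 points).
  x = 3: rhs = 13, matching y values: none (0 points).
  x = 4: rhs = 13, matching y values: none (0 points).
  x = 5: rhs = 18, matching y values: none (0 points).
  x = 6: rhs = 15, matching y values: none (0 points).
  x = 7: rhs = 10, matching y values: none (0 points).
  x = 8: rhs = 9, matching y values: 3, 16 (2 points).
  x = 9: rhs = 18, matching y values: none (0 points).
  x = 10: rhs = 5, matching y values: 9, 10 (2 points).
  x = 11: rhs = 14, matching y values: none (0 points).
  x = 12: rhs = 13, matching y values: none (0 points).
  x = 13: rhs = 8, matching y values: none (0 points).
  x = 14: rhs = 5, matching y values: 9, 10 (2 points).
  x = 15: rhs = 10, matching y values: none (0 points).
  x = 16: rhs = 10, matching y values: none (0 points).
  x = 17: rhs = 11, matching y values: 7, 12 (2 points).
  x = 18: rhs = 0, matching y values: 0 (1 points).
Total affine count: 11.
Full point count |E(F_19)| = 11 + 1 = 12.
Hasse bound: |12 − (19+1)| = |-8| = 8 ≤ 2√19 ≈ 8.7178 ✓.


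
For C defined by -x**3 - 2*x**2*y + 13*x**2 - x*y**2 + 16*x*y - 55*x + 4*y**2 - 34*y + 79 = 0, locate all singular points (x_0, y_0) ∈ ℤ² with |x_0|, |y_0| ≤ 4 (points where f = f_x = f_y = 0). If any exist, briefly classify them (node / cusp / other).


Singular points: {(3, 2)}; classification: cusp.

Compute partial derivatives:
  f_x = -3*x**2 - 4*x*y + 26*x - y**2 + 16*y - 55.
  f_y = -2*x**2 - 2*x*y + 16*x + 8*y - 34.
Scan x_0 ∈ {−4, ..., 4}. For each x_0, f_y(x_0, y) is a polynomial in y; find its integer roots y ∈ {−4, ..., 4}, then test f_x and f at those candidates.
  x = -4: f_y(-4, y) = 16*y - 130; no integer root y with |y| ≤ 4.
  x = -3: f_y(-3, y) = 14*y - 100; no integer root y with |y| ≤ 4.
  x = -2: f_y(-2, y) = 12*y - 74; no integer root y with |y| ≤ 4.
  x = -1: f_y(-1, y) = 10*y - 52; no integer root y with |y| ≤ 4.
  x = 0: f_y(0, y) = 8*y - 34; no integer root y with |y| ≤ 4.
  x = 1: f_y(1, y) = 6*y - 20; no integer root y with |y| ≤ 4.
  x = 2: f_y(2, y) = 4*y - 10; no integer root y with |y| ≤ 4.
  x = 3: f_y(3, y) = 2*y - 4; vanishes at y ∈ {2}. (3, 2): f_x = 0, f = 0 — SINGULAR.
  x = 4: f_y(4, y) = -2; no integer root y with |y| ≤ 4.
Only singular point on the grid: (3, 2).
Classify: substitute x = 3 + u, y = 2 + v and expand: f = -u**3 - 2*u**2*v - u*v**2 + v**2.
No constant or linear terms (consistent with a singular point). Quadratic part: v**2. Cubic part: -u**3 - 2*u**2*v - u*v**2.
The quadratic part v**2 is a perfect square, so there is a single (double) tangent line v = 0, i.e. y = 2. Restricting the cubic part to that line (v = 0) leaves -u**3 ≠ 0, so f is not divisible by v and the branch is v² ≈ u**3 to lowest order — this is a cusp.
Classification: cusp.


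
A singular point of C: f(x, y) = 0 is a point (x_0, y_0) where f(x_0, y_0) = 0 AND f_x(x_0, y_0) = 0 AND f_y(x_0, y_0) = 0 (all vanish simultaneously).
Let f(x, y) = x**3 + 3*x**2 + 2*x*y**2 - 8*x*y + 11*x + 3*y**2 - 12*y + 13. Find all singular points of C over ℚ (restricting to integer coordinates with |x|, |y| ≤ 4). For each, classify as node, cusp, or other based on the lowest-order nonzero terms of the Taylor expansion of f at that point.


Singular points: {(-1, 2)}; classification: cusp.

Compute partial derivatives:
  f_x = 3*x**2 + 6*x + 2*y**2 - 8*y + 11.
  f_y = 4*x*y - 8*x + 6*y - 12.
Scan x_0 ∈ {−4, ..., 4}. For each x_0, f_y(x_0, y) is a polynomial in y; find its integer roots y ∈ {−4, ..., 4}, then test f_x and f at those candidates.
  x = -4: f_y(-4, y) = 20 - 10*y; vanishes at y ∈ {2}. (-4, 2): f_x = 27 ≠ 0.
  x = -3: f_y(-3, y) = 12 - 6*y; vanishes at y ∈ {2}. (-3, 2): f_x = 12 ≠ 0.
  x = -2: f_y(-2, y) = 4 - 2*y; vanishes at y ∈ {2}. (-2, 2): f_x = 3 ≠ 0.
  x = -1: f_y(-1, y) = 2*y - 4; vanishes at y ∈ {2}. (-1, 2): f_x = 0, f = 0 — SINGULAR.
  x = 0: f_y(0, y) = 6*y - 12; vanishes at y ∈ {2}. (0, 2): f_x = 3 ≠ 0.
  x = 1: f_y(1, y) = 10*y - 20; vanishes at y ∈ {2}. (1, 2): f_x = 12 ≠ 0.
  x = 2: f_y(2, y) = 14*y - 28; vanishes at y ∈ {2}. (2, 2): f_x = 27 ≠ 0.
  x = 3: f_y(3, y) = 18*y - 36; vanishes at y ∈ {2}. (3, 2): f_x = 48 ≠ 0.
  x = 4: f_y(4, y) = 22*y - 44; vanishes at y ∈ {2}. (4, 2): f_x = 75 ≠ 0.
Only singular point on the grid: (-1, 2).
Classify: substitute x = -1 + u, y = 2 + v and expand: f = u**3 + 2*u*v**2 + v**2.
No constant or linear terms (consistent with a singular point). Quadratic part: v**2. Cubic part: u**3 + 2*u*v**2.
The quadratic part v**2 is a perfect square, so there is a single (double) tangent line v = 0, i.e. y = 2. Restricting the cubic part to that line (v = 0) leaves u**3 ≠ 0, so f is not divisible by v and the branch is v² ≈ -u**3 to lowest order — this is a cusp.
Classification: cusp.


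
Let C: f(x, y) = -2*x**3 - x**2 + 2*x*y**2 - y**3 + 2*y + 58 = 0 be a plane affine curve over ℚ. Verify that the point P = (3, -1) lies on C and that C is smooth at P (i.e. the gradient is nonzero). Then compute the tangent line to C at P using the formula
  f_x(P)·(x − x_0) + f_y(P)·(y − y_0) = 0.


Tangent line at P: -58*x - 13*y + 161 = 0.

Step 1: f(3, -1) = 0, so P lies on C.
Step 2: partial derivatives
  f_x(x, y) = -6*x**2 - 2*x + 2*y**2, f_y(x, y) = 4*x*y - 3*y**2 + 2.
  f_x(P) = -58, f_y(P) = -13 (gradient nonzero, so P is smooth).
Step 3: tangent line at P: -58·(x − 3) + -13·(y − -1) = 0.
Expanding: -58*x - 13*y + 161 = 0.


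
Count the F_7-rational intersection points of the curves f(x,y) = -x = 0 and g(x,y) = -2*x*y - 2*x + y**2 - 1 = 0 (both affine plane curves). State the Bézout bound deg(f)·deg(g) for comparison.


Common zeros: {(0, 1), (0, 6)}; count = 2; Bézout bound = 2.

deg(f) = 1, deg(g) = 2, so Bézout bound = 2.
Scan x ∈ F_7. For each x, list the y ∈ F_7 with f(x, y) ≡ 0 and those with g(x, y) ≡ 0 (mod 7); the common zeros in that column are the intersection.
  x = 0: f ≡ 0 at y ∈ {0, 1, 2, 3, 4, 5, 6}; g ≡ 0 at y ∈ {1, 6}; common: {1, 6}.
  x = 1: f ≡ 0 at y ∈ ∅; g ≡ 0 at y ∈ {3, 6}; common: ∅.
  x = 2: f ≡ 0 at y ∈ ∅; g ≡ 0 at y ∈ {5, 6}; common: ∅.
  x = 3: f ≡ 0 at y ∈ ∅; g ≡ 0 at y ∈ {0, 6}; common: ∅.
  x = 4: f ≡ 0 at y ∈ ∅; g ≡ 0 at y ∈ {2, 6}; common: ∅.
  x = 5: f ≡ 0 at y ∈ ∅; g ≡ 0 at y ∈ {4, 6}; common: ∅.
  x = 6: f ≡ 0 at y ∈ ∅; g ≡ 0 at y ∈ {6}; common: ∅.
Collecting: common zeros = {(0, 1), (0, 6)}, so the count is 2.
Comparison with the Bézout bound: 2 ≤ 2 = deg(f)·deg(g), as expected for curves with no common component (the bound is attained).


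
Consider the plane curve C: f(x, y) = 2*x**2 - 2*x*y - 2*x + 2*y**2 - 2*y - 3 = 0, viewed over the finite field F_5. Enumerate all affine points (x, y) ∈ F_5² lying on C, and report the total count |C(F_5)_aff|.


Affine F_5-points: {(1, 1)}; count = 1.

For each of the 25 pairs (x, y) ∈ F_5², evaluate f(x, y) mod 5. Record the zeros.
  x = 0: [0↦2, 1↦2, 2↦1, 3↦4, 4↦1]  zeros at y ∈ ∅
  x = 1: [0↦2, 1↦0, 2↦2, 3↦3, 4↦3]  zeros at y ∈ {1}
  x = 2: [0↦1, 1↦2, 2↦2, 3↦1, 4↦4]  zeros at y ∈ ∅
  x = 3: [0↦4, 1↦3, 2↦1, 3↦3, 4↦4]  zeros at y ∈ ∅
  x = 4: [0↦1, 1↦3, 2↦4, 3↦4, 4↦3]  zeros at y ∈ ∅
Collecting zeros: affine points = {(1, 1)}.
Total count |C(F_5)_aff| = 1.


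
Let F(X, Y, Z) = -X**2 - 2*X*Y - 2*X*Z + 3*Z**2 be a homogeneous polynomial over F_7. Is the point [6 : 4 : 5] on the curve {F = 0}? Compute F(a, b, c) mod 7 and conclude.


F(6,4,5) ≡ 1 (mod 7); P is NOT on the curve.

Evaluate F(6, 4, 5) term-by-term (mod 7).
  -X**2 ↦ -1·36·1·1 = -36
  -2*X*Y ↦ -2·6·4·1 = -48
  -2*X*Z ↦ -2·6·1·5 = -60
  3*Z**2 ↦ 3·1·1·25 = 75
Sum: F(6, 4, 5) = (-36) + (-48) + (-60) + (75) = -69.
Reducing mod 7: -69 ≡ 1 (mod 7).
Since F(a, b, c) ≡ 1 ≠ 0 (mod 7), P does NOT lie on the curve.


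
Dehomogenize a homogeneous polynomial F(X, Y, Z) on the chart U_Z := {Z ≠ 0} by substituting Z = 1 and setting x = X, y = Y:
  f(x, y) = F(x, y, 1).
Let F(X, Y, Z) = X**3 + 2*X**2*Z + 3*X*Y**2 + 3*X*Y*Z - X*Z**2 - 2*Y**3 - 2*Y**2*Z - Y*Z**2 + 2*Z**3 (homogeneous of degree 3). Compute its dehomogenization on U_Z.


f(x, y) = x**3 + 2*x**2 + 3*x*y**2 + 3*x*y - x - 2*y**3 - 2*y**2 - y + 2

On U_Z we set Z = 1. Each monomial c·X^i·Y^j·Z^k in F becomes c·x^i·y^j·1^k = c·x^i·y^j.
Substituting Z = 1: F(X, Y, 1) = x**3 + 2*x**2 + 3*x*y**2 + 3*x*y - x - 2*y**3 - 2*y**2 - y + 2.
Note: deg(f) ≤ deg(F) = 3; strict inequality happens when F is divisible by Z (lost terms).


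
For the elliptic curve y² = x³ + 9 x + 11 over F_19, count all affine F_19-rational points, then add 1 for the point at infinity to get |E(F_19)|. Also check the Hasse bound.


Affine points = {(0, 7), (0, 12), (4, 4), (4, 15), (8, 5), (8, 14), (9, 2), (9, 17), (11, 4), (11, 15), (12, 2), (12, 17), (13, 8), (13, 11), (15, 5), (15, 14), (17, 2), (17, 17), (18, 1), (18, 18)}; affine count = 20; |E(F_19)| = 21.

Discriminant check: Δ ∝ 4a³ + 27b² = 4·9³ + 27·11² = 4·729 + 27·121 ≡ 8 (mod 19). Nonzero ⇒ E is nonsingular.
For each x ∈ F_19, compute rhs = x³ + 9·x + 11 mod 19, then count y ∈ F_19 with y² ≡ rhs.
  x = 0: rhs = 11, matching y values: 7, 12 (2 points).
  x = 1: rhs = 2, matching y values: none (0 points).
  x = 2: rhs = 18, matching y values: none (0 points).
  x = 3: rhs = 8, matching y values: none (0 points).
  x = 4: rhs = 16, matching y values: 4, 15 (2 points).
  x = 5: rhs = 10, matching y values: none (0 points).
  x = 6: rhs = 15, matching y values: none (0 points).
  x = 7: rhs = 18, matching y values: none (0 points).
  x = 8: rhs = 6, matching y values: 5, 14 (2 points).
  x = 9: rhs = 4, matching y values: 2, 17 (2 points).
  x = 10: rhs = 18, matching y values: none (0 points).
  x = 11: rhs = 16, matching y values: 4, 15 (2 points).
  x = 12: rhs = 4, matching y values: 2, 17 (2 points).
  x = 13: rhs = 7, matching y values: 8, 11 (2 points).
  x = 14: rhs = 12, matching y values: none (0 points).
  x = 15: rhs = 6, matching y values: 5, 14 (2 points).
  x = 16: rhs = 14, matching y values: none (0 points).
  x = 17: rhs = 4, matching y values: 2, 17 (2 points).
  x = 18: rhs = 1, matching y values: 1, 18 (2 points).
Total affine count: 20.
Full point count |E(F_19)| = 20 + 1 = 21.
Hasse bound: |21 − (19+1)| = |1| = 1 ≤ 2√19 ≈ 8.7178 ✓.


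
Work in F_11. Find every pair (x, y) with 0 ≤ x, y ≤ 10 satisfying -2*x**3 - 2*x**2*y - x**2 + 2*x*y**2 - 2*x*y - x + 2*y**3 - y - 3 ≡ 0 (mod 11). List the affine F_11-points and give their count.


Affine F_11-points: {(0, 2), (0, 4), (0, 5), (2, 6), (3, 4), (3, 6), (3, 9), (5, 5), (5, 6), (6, 2), (6, 5), (6, 9), (8, 2), (9, 0), (9, 4), (9, 9)}; count = 16.

For each of the 121 pairs (x, y) ∈ F_11², evaluate f(x, y) mod 11. Record the zeros.
  x = 0: [0↦8, 1↦9, 2↦0, 3↦4, 4↦0, 5↦0, 6↦5, 7↦5, 8↦1, 9↦5, 10↦7]  zeros at y ∈ {2, 4, 5}
  x = 1: [0↦4, 1↦3, 2↦7, 3↦6, 4↦1, 5↦4, 6↦5, 7↦5, 8↦5, 9↦6, 10↦9]  zeros at y ∈ ∅
  x = 2: [0↦8, 1↦1, 2↦3, 3↦4, 4↦5, 5↦7, 6↦0, 7↦7, 8↦7, 9↦1, 10↦1]  zeros at y ∈ {6}
  x = 3: [0↦8, 1↦2, 2↦9, 3↦8, 4↦0, 5↦8, 6↦0, 7↦10, 8↦6, 9↦0, 10↦4]  zeros at y ∈ {4, 6, 9}
  x = 4: [0↦3, 1↦5, 2↦2, 3↦6, 4↦7, 5↦6, 6↦4, 7↦2, 8↦1, 9↦2, 10↦6]  zeros at y ∈ ∅
  x = 5: [0↦3, 1↦9, 2↦3, 3↦8, 4↦3, 5↦0, 6↦0, 7↦4, 8↦2, 9↦6, 10↦6]  zeros at y ∈ {5, 6}
  x = 6: [0↦7, 1↦2, 2↦0, 3↦2, 4↦9, 5↦0, 6↦9, 7↦4, 8↦8, 9↦0, 10↦3]  zeros at y ∈ {2, 5, 9}
  x = 7: [0↦3, 1↦5, 2↦3, 3↦9, 4↦2, 5↦5, 6↦8, 7↦1, 8↦7, 9↦5, 10↦7]  zeros at y ∈ ∅
  x = 8: [0↦1, 1↦6, 2↦0, 3↦6, 4↦3, 5↦3, 6↦7, 7↦5, 8↦9, 9↦9, 10↦6]  zeros at y ∈ {2}
  x = 9: [0↦0, 1↦4, 2↦1, 3↦3, 4↦0, 5↦4, 6↦5, 7↦4, 8↦2, 9↦0, 10↦10]  zeros at y ∈ {0, 4, 9}
  x = 10: [0↦10, 1↦9, 2↦5, 3↦10, 4↦3, 5↦7, 6↦1, 7↦8, 8↦7, 9↦10, 10↦7]  zeros at y ∈ ∅
Collecting zeros: affine points = {(0, 2), (0, 4), (0, 5), (2, 6), (3, 4), (3, 6), (3, 9), (5, 5), (5, 6), (6, 2), (6, 5), (6, 9), (8, 2), (9, 0), (9, 4), (9, 9)}.
Total count |C(F_11)_aff| = 16.


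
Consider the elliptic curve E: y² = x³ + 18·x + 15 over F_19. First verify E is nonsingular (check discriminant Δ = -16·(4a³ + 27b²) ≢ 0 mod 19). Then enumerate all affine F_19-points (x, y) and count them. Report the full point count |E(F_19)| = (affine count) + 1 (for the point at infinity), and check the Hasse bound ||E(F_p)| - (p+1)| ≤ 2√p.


Affine points = {(3, 1), (3, 18), (6, 4), (6, 15), (7, 3), (7, 16), (8, 5), (8, 14), (10, 6), (10, 13), (11, 9), (11, 10), (14, 3), (14, 16), (17, 3), (17, 16)}; affine count = 16; |E(F_19)| = 17.

Discriminant check: Δ ∝ 4a³ + 27b² = 4·18³ + 27·15² = 4·5832 + 27·225 ≡ 10 (mod 19). Nonzero ⇒ E is nonsingular.
For each x ∈ F_19, compute rhs = x³ + 18·x + 15 mod 19, then count y ∈ F_19 with y² ≡ rhs.
  x = 0: rhs = 15, matching y values: none (0 points).
  x = 1: rhs = 15, matching y values: none (0 points).
  x = 2: rhs = 2, matching y values: none (0 points).
  x = 3: rhs = 1, matching y values: 1, 18 (2 points).
  x = 4: rhs = 18, matching y values: none (0 points).
  x = 5: rhs = 2, matching y values: none (0 points).
  x = 6: rhs = 16, matching y values: 4, 15 (2 points).
  x = 7: rhs = 9, matching y values: 3, 16 (2 points).
  x = 8: rhs = 6, matching y values: 5, 14 (2 points).
  x = 9: rhs = 13, matching y values: none (0 points).
  x = 10: rhs = 17, matching y values: 6, 13 (2 points).
  x = 11: rhs = 5, matching y values: 9, 10 (2 points).
  x = 12: rhs = 2, matching y values: none (0 points).
  x = 13: rhs = 14, matching y values: none (0 points).
  x = 14: rhs = 9, matching y values: 3, 16 (2 points).
  x = 15: rhs = 12, matching y values: none (0 points).
  x = 16: rhs = 10, matching y values: none (0 points).
  x = 17: rhs = 9, matching y values: 3, 16 (2 points).
  x = 18: rhs = 15, matching y values: none (0 points).
Total affine count: 16.
Full point count |E(F_19)| = 16 + 1 = 17.
Hasse bound: |17 − (19+1)| = |-3| = 3 ≤ 2√19 ≈ 8.7178 ✓.


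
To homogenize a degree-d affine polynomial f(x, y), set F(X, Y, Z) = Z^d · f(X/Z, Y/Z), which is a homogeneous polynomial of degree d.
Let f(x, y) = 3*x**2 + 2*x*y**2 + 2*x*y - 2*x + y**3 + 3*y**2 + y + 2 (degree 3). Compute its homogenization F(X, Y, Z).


F(X, Y, Z) = 3*X**2*Z + 2*X*Y**2 + 2*X*Y*Z - 2*X*Z**2 + Y**3 + 3*Y**2*Z + Y*Z**2 + 2*Z**3

deg(f) = 3.
Substitute x = X/Z, y = Y/Z into f, then multiply by Z^3.
  monomial 3·x^2·y^0 ↦ 3·X^2·Y^0·Z^1.
  monomial 2·x^1·y^2 ↦ 2·X^1·Y^2·Z^0.
  monomial 2·x^1·y^1 ↦ 2·X^1·Y^1·Z^1.
  monomial -2·x^1·y^0 ↦ -2·X^1·Y^0·Z^2.
  monomial 1·x^0·y^3 ↦ 1·X^0·Y^3·Z^0.
  monomial 3·x^0·y^2 ↦ 3·X^0·Y^2·Z^1.
  monomial 1·x^0·y^1 ↦ 1·X^0·Y^1·Z^2.
  monomial 2·x^0·y^0 ↦ 2·X^0·Y^0·Z^3.
Collecting: F(X, Y, Z) = 3*X**2*Z + 2*X*Y**2 + 2*X*Y*Z - 2*X*Z**2 + Y**3 + 3*Y**2*Z + Y*Z**2 + 2*Z**3.


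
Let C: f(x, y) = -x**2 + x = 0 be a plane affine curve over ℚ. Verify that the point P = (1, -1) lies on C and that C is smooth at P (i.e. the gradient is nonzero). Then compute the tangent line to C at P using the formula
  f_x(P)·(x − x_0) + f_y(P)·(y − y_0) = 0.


Tangent line at P: 1 - x = 0.

Step 1: f(1, -1) = 0, so P lies on C.
Step 2: partial derivatives
  f_x(x, y) = 1 - 2*x, f_y(x, y) = 0.
  f_x(P) = -1, f_y(P) = 0 (gradient nonzero, so P is smooth).
Step 3: tangent line at P: -1·(x − 1) + 0·(y − -1) = 0.
Expanding: 1 - x = 0.


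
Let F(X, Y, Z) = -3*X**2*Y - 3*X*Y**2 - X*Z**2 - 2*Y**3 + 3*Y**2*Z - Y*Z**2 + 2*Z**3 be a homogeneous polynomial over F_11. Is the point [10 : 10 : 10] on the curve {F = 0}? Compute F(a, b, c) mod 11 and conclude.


F(10,10,10) ≡ 5 (mod 11); P is NOT on the curve.

Evaluate F(10, 10, 10) term-by-term (mod 11).
  -3*X**2*Y ↦ -3·100·10·1 = -3000
  -3*X*Y**2 ↦ -3·10·100·1 = -3000
  -X*Z**2 ↦ -1·10·1·100 = -1000
  -2*Y**3 ↦ -2·1·1000·1 = -2000
  3*Y**2*Z ↦ 3·1·100·10 = 3000
  -Y*Z**2 ↦ -1·1·10·100 = -1000
  2*Z**3 ↦ 2·1·1·1000 = 2000
Sum: F(10, 10, 10) = (-3000) + (-3000) + (-1000) + (-2000) + (3000) + (-1000) + (2000) = -5000.
Reducing mod 11: -5000 ≡ 5 (mod 11).
Since F(a, b, c) ≡ 5 ≠ 0 (mod 11), P does NOT lie on the curve.


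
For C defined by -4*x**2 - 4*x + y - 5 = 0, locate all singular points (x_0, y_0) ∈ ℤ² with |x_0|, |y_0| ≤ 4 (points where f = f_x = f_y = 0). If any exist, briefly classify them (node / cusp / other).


No singular points in the scanned grid; C is smooth there.

Compute partial derivatives:
  f_x = -8*x - 4.
  f_y = 1.
f_y = 1 is a nonzero constant, so f_y never vanishes: no point (x, y) can satisfy f = f_x = f_y = 0. In particular no (x, y) ∈ {−4, ..., 4}² is singular; the curve is smooth.


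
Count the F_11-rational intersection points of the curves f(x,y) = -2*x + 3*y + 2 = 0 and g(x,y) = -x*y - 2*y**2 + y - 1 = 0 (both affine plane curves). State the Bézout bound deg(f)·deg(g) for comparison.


Common zeros: ∅; count = 0; Bézout bound = 2.

deg(f) = 1, deg(g) = 2, so Bézout bound = 2.
Scan x ∈ F_11. For each x, list the y ∈ F_11 with f(x, y) ≡ 0 and those with g(x, y) ≡ 0 (mod 11); the common zeros in that column are the intersection.
  x = 0: f ≡ 0 at y ∈ {3}; g ≡ 0 at y ∈ {8, 9}; common: ∅.
  x = 1: f ≡ 0 at y ∈ {0}; g ≡ 0 at y ∈ {4, 7}; common: ∅.
  x = 2: f ≡ 0 at y ∈ {8}; g ≡ 0 at y ∈ {2, 3}; common: ∅.
  x = 3: f ≡ 0 at y ∈ {5}; g ≡ 0 at y ∈ ∅; common: ∅.
  x = 4: f ≡ 0 at y ∈ {2}; g ≡ 0 at y ∈ {5, 10}; common: ∅.
  x = 5: f ≡ 0 at y ∈ {10}; g ≡ 0 at y ∈ ∅; common: ∅.
  x = 6: f ≡ 0 at y ∈ {7}; g ≡ 0 at y ∈ ∅; common: ∅.
  x = 7: f ≡ 0 at y ∈ {4}; g ≡ 0 at y ∈ ∅; common: ∅.
  x = 8: f ≡ 0 at y ∈ {1}; g ≡ 0 at y ∈ ∅; common: ∅.
  x = 9: f ≡ 0 at y ∈ {9}; g ≡ 0 at y ∈ {1, 6}; common: ∅.
  x = 10: f ≡ 0 at y ∈ {6}; g ≡ 0 at y ∈ ∅; common: ∅.
Collecting: common zeros = ∅, so the count is 0.
Comparison with the Bézout bound: 0 ≤ 2 = deg(f)·deg(g), as expected for curves with no common component (the affine F_11-count falls short of the bound because intersections may lie at infinity, over extension fields, or carry multiplicity).


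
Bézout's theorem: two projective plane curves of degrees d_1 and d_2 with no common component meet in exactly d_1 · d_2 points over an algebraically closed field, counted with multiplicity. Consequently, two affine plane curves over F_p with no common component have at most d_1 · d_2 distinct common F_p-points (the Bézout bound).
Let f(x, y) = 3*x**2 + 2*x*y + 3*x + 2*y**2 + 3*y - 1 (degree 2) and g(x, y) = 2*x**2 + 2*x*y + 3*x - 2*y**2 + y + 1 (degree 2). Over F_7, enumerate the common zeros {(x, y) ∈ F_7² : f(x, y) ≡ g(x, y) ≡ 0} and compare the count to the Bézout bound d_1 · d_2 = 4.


Common zeros: {(3, 0)}; count = 1; Bézout bound = 4.

deg(f) = 2, deg(g) = 2, so Bézout bound = 4.
Scan x ∈ F_7. For each x, list the y ∈ F_7 with f(x, y) ≡ 0 and those with g(x, y) ≡ 0 (mod 7); the common zeros in that column are the intersection.
  x = 0: f ≡ 0 at y ∈ ∅; g ≡ 0 at y ∈ {1, 3}; common: ∅.
  x = 1: f ≡ 0 at y ∈ ∅; g ≡ 0 at y ∈ {1, 4}; common: ∅.
  x = 2: f ≡ 0 at y ∈ {3, 4}; g ≡ 0 at y ∈ ∅; common: ∅.
  x = 3: f ≡ 0 at y ∈ {0, 6}; g ≡ 0 at y ∈ {0}; common: {0}.
  x = 4: f ≡ 0 at y ∈ ∅; g ≡ 0 at y ∈ {4}; common: ∅.
  x = 5: f ≡ 0 at y ∈ ∅; g ≡ 0 at y ∈ ∅; common: ∅.
  x = 6: f ≡ 0 at y ∈ {4, 6}; g ≡ 0 at y ∈ {0, 3}; common: ∅.
Collecting: common zeros = {(3, 0)}, so the count is 1.
Comparison with the Bézout bound: 1 ≤ 4 = deg(f)·deg(g), as expected for curves with no common component (the affine F_7-count falls short of the bound because intersections may lie at infinity, over extension fields, or carry multiplicity).


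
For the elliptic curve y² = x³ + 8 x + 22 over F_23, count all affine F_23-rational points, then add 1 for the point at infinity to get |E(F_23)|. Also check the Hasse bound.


Affine points = {(1, 10), (1, 13), (2, 0), (3, 2), (3, 21), (4, 7), (4, 16), (5, 7), (5, 16), (8, 0), (9, 8), (9, 15), (12, 11), (12, 12), (13, 0), (14, 7), (14, 16), (18, 8), (18, 15), (19, 8), (19, 15), (22, 6), (22, 17)}; affine count = 23; |E(F_23)| = 24.

Discriminant check: Δ ∝ 4a³ + 27b² = 4·8³ + 27·22² = 4·512 + 27·484 ≡ 5 (mod 23). Nonzero ⇒ E is nonsingular.
For each x ∈ F_23, compute rhs = x³ + 8·x + 22 mod 23, then count y ∈ F_23 with y² ≡ rhs.
  x = 0: rhs = 22, matching y values: none (0 points).
  x = 1: rhs = 8, matching y values: 10, 13 (2 points).
  x = 2: rhs = 0, matching y values: 0 (1 points).
  x = 3: rhs = 4, matching y values: 2, 21 (2 points).
  x = 4: rhs = 3, matching y values: 7, 16 (2 points).
  x = 5: rhs = 3, matching y values: 7, 16 (2 points).
  x = 6: rhs = 10, matching y values: none (0 points).
  x = 7: rhs = 7, matching y values: none (0 points).
  x = 8: rhs = 0, matching y values: 0 (1 points).
  x = 9: rhs = 18, matching y values: 8, 15 (2 points).
  x = 10: rhs = 21, matching y values: none (0 points).
  x = 11: rhs = 15, matching y values: none (0 points).
  x = 12: rhs = 6, matching y values: 11, 12 (2 points).
  x = 13: rhs = 0, matching y values: 0 (1 points).
  x = 14: rhs = 3, matching y values: 7, 16 (2 points).
  x = 15: rhs = 21, matching y values: none (0 points).
  x = 16: rhs = 14, matching y values: none (0 points).
  x = 17: rhs = 11, matching y values: none (0 points).
  x = 18: rhs = 18, matching y values: 8, 15 (2 points).
  x = 19: rhs = 18, matching y values: 8, 15 (2 points).
  x = 20: rhs = 17, matching y values: none (0 points).
  x = 21: rhs = 21, matching y values: none (0 points).
  x = 22: rhs = 13, matching y values: 6, 17 (2 points).
Total affine count: 23.
Full point count |E(F_23)| = 23 + 1 = 24.
Hasse bound: |24 − (23+1)| = |0| = 0 ≤ 2√23 ≈ 9.5917 ✓.
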